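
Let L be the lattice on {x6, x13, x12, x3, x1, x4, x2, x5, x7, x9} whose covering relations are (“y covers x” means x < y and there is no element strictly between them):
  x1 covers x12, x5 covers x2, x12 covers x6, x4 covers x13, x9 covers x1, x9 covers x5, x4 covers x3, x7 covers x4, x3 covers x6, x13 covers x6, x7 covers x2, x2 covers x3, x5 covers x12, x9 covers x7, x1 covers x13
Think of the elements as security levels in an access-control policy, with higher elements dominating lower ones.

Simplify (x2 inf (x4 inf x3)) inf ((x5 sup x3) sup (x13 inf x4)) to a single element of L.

x3

x4 ∧ x3 = x3
x2 ∧ x3 = x3
x5 ∨ x3 = x5
x13 ∧ x4 = x13
x5 ∨ x13 = x9
x3 ∧ x9 = x3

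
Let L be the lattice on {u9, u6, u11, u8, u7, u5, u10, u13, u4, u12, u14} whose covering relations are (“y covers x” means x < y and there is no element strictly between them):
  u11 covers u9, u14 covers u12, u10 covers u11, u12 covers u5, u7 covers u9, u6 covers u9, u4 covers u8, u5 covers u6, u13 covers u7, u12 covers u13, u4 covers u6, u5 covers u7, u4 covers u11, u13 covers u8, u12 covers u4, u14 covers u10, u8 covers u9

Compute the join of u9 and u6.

u6

Common upper bounds of {u9, u6}: u12, u14, u4, u5, u6.
The least among these is u6.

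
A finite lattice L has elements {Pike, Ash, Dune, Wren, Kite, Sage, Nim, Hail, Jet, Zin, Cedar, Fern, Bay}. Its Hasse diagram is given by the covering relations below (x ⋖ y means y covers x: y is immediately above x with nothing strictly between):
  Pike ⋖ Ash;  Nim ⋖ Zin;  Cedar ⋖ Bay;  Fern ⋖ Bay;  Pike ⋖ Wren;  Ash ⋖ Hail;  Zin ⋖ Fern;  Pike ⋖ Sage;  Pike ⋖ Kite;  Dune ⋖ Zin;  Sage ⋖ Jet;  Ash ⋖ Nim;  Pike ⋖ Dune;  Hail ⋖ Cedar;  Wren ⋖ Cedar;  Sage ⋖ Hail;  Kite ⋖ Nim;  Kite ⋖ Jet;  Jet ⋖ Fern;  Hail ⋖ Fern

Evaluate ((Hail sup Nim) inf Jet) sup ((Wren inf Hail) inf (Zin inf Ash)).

Jet

Hail ∨ Nim = Fern
Fern ∧ Jet = Jet
Wren ∧ Hail = Pike
Zin ∧ Ash = Ash
Pike ∧ Ash = Pike
Jet ∨ Pike = Jet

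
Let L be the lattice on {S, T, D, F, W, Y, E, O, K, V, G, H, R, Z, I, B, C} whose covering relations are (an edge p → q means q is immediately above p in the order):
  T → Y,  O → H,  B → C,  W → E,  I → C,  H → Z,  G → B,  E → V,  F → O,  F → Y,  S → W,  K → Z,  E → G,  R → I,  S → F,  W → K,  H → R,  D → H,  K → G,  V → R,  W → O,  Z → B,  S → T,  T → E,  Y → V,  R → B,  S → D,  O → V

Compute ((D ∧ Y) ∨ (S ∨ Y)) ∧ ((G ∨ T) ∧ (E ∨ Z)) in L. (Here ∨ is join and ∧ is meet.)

D ∧ Y = S
S ∨ Y = Y
S ∨ Y = Y
G ∨ T = G
E ∨ Z = B
G ∧ B = G
Y ∧ G = T

T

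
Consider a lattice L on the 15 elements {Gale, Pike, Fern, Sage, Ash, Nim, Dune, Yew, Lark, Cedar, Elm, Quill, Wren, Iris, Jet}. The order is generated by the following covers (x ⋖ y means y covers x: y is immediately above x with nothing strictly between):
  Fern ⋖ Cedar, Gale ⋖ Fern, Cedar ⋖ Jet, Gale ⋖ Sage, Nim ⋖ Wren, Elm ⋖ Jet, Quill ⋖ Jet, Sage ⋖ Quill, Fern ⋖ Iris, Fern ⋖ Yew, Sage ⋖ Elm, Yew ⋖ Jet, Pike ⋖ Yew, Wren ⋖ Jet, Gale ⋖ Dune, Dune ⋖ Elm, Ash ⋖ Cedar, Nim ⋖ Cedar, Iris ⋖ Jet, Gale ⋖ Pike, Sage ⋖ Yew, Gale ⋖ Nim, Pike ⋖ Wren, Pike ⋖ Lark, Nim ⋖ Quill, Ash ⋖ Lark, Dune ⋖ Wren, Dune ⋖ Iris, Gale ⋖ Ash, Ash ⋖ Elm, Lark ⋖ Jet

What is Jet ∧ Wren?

Wren

Common lower bounds of {Jet, Wren}: Dune, Gale, Nim, Pike, Wren.
The greatest among these is Wren.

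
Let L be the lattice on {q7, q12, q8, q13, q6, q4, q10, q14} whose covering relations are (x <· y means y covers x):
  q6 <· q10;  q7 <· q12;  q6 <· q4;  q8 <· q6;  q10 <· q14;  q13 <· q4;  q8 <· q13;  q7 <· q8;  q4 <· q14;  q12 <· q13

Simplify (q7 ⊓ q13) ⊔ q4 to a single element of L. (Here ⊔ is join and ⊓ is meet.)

q7 ∧ q13 = q7
q7 ∨ q4 = q4

q4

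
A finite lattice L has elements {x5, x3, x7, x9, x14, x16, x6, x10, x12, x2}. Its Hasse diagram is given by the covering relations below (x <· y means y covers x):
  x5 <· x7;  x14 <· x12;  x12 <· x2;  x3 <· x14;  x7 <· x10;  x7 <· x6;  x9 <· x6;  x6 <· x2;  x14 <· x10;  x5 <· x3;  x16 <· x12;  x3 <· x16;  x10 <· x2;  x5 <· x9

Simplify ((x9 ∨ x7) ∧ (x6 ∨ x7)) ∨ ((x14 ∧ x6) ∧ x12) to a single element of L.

x9 ∨ x7 = x6
x6 ∨ x7 = x6
x6 ∧ x6 = x6
x14 ∧ x6 = x5
x5 ∧ x12 = x5
x6 ∨ x5 = x6

x6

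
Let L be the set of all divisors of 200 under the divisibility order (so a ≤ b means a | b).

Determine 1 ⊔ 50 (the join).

In the divisibility order, the join is the least common multiple: lcm(1, 50) = 50.

50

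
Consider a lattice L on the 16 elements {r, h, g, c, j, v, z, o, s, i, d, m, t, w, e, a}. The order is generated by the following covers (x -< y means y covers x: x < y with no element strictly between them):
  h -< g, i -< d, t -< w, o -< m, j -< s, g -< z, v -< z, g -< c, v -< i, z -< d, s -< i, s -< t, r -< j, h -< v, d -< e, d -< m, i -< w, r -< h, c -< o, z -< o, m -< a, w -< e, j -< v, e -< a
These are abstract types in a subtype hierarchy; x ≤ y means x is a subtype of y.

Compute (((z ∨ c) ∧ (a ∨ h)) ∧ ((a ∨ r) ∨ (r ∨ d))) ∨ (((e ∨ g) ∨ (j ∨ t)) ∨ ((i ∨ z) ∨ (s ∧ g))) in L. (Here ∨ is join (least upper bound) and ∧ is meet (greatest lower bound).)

a

z ∨ c = o
a ∨ h = a
o ∧ a = o
a ∨ r = a
r ∨ d = d
a ∨ d = a
o ∧ a = o
e ∨ g = e
j ∨ t = t
e ∨ t = e
i ∨ z = d
s ∧ g = r
d ∨ r = d
e ∨ d = e
o ∨ e = a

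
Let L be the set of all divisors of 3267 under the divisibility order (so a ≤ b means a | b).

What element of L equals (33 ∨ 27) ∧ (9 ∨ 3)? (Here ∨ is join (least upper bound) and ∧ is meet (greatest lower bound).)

33 ∨ 27 = 297
9 ∨ 3 = 9
297 ∧ 9 = 9

9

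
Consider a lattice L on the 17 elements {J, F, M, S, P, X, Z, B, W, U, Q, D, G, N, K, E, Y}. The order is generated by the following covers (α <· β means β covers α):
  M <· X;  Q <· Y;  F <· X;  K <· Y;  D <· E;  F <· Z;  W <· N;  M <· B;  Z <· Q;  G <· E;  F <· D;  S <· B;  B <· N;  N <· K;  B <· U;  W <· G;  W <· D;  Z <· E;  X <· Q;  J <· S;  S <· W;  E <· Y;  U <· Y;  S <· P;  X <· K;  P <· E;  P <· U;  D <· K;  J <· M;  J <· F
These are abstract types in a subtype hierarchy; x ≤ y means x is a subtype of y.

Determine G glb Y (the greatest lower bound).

Common lower bounds of {G, Y}: G, J, S, W.
The greatest among these is G.

G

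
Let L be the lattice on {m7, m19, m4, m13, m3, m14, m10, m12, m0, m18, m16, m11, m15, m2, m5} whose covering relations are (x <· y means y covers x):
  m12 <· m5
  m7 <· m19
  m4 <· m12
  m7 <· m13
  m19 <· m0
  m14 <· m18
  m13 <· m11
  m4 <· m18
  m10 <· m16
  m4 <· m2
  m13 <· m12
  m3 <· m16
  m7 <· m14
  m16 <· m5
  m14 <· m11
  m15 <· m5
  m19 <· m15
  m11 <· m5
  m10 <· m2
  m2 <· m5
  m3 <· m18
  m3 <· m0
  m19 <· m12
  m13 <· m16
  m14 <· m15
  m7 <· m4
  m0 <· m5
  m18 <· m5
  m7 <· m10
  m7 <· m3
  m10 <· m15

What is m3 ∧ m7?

Common lower bounds of {m3, m7}: m7.
The greatest among these is m7.

m7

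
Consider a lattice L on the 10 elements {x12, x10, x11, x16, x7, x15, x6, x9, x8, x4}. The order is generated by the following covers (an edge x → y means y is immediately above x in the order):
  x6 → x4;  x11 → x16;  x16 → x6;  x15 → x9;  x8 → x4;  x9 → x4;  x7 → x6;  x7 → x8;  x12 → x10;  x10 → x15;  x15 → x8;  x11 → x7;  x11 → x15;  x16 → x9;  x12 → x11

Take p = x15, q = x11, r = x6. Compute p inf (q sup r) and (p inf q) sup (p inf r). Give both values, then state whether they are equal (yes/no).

q sup r = x6, so p inf (q sup r) = x15 inf x6 = x11.
p inf q = x11 and p inf r = x11, so (p inf q) sup (p inf r) = x11 sup x11 = x11.
Equal: yes.

x11; x11; yes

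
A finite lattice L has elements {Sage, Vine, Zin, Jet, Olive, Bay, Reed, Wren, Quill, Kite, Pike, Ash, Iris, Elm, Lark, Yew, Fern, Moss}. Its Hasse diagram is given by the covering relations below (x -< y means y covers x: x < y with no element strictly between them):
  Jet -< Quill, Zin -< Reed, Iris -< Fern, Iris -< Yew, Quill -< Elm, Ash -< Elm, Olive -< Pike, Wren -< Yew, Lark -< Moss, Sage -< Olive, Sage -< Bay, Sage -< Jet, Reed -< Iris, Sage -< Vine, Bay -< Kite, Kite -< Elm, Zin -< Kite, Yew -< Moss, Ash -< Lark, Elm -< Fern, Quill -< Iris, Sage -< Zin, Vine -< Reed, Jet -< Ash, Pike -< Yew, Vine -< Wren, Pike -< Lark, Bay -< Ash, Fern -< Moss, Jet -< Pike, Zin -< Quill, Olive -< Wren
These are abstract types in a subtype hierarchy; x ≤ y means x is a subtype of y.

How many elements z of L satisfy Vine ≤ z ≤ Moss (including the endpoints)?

The interval [Vine, Moss] = {Fern, Iris, Moss, Reed, Vine, Wren, Yew}, which has 7 elements.

7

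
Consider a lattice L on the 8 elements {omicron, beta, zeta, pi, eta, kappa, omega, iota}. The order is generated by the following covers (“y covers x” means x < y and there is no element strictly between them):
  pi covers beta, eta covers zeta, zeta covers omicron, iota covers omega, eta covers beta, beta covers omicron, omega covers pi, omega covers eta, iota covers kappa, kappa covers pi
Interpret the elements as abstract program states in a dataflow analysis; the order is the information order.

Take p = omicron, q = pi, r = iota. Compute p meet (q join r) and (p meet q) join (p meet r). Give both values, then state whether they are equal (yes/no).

omicron; omicron; yes

q join r = iota, so p meet (q join r) = omicron meet iota = omicron.
p meet q = omicron and p meet r = omicron, so (p meet q) join (p meet r) = omicron join omicron = omicron.
Equal: yes.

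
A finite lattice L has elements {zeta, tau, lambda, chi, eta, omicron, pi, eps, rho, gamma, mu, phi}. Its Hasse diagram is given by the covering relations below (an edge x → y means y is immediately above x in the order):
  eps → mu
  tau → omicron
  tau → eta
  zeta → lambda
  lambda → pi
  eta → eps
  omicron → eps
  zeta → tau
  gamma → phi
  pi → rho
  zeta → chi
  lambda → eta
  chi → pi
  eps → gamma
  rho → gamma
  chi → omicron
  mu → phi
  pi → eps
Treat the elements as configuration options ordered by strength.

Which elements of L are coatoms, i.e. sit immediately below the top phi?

The coatoms are exactly the elements covered by phi: gamma, mu.

gamma, mu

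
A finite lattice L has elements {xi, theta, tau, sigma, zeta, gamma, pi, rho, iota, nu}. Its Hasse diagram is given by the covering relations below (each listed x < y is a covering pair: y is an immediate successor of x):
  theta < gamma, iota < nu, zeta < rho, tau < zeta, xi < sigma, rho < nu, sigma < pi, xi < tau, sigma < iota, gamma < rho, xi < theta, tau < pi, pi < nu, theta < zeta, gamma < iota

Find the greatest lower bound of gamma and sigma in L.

xi

Common lower bounds of {gamma, sigma}: xi.
The greatest among these is xi.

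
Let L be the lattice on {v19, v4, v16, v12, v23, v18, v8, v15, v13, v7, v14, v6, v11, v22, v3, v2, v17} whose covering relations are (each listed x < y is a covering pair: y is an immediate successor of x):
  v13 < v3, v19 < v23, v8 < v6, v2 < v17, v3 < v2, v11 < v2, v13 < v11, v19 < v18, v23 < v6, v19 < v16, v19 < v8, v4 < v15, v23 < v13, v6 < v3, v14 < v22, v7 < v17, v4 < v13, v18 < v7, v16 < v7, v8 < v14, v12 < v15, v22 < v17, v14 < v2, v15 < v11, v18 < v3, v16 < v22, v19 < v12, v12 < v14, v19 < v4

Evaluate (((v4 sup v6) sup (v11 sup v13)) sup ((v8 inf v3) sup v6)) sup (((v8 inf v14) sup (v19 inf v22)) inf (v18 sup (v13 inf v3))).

v4 ∨ v6 = v3
v11 ∨ v13 = v11
v3 ∨ v11 = v2
v8 ∧ v3 = v8
v8 ∨ v6 = v6
v2 ∨ v6 = v2
v8 ∧ v14 = v8
v19 ∧ v22 = v19
v8 ∨ v19 = v8
v13 ∧ v3 = v13
v18 ∨ v13 = v3
v8 ∧ v3 = v8
v2 ∨ v8 = v2

v2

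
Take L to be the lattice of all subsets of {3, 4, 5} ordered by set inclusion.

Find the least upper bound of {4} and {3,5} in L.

{3,4,5}

Common upper bounds of {{4}, {3,5}}: {3,4,5}.
The least among these is {3,4,5}.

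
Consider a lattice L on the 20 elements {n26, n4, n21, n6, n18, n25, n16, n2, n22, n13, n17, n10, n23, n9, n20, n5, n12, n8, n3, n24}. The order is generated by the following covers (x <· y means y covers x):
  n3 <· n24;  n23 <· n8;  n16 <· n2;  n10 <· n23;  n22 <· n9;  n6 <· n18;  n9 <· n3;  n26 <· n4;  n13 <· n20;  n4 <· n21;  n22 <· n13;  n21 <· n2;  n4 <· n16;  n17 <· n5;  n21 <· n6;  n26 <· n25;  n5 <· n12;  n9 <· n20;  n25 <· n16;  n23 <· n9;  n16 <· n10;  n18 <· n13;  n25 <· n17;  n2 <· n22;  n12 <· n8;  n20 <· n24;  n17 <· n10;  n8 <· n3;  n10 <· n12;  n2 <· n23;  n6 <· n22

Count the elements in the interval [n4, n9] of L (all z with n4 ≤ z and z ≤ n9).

The interval [n4, n9] = {n10, n16, n2, n21, n22, n23, n4, n6, n9}, which has 9 elements.

9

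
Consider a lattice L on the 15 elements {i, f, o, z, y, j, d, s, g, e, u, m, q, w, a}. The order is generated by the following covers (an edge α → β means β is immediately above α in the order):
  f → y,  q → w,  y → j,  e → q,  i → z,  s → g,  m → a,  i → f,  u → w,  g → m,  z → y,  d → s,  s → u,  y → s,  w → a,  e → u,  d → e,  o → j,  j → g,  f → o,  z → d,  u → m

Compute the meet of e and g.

d

Common lower bounds of {e, g}: d, i, z.
The greatest among these is d.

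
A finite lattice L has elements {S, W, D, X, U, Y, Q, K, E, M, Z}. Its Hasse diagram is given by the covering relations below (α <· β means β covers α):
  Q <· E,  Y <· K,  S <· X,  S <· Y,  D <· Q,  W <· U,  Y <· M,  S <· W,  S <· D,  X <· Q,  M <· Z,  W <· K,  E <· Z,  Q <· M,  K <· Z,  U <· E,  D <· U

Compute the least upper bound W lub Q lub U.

Common upper bounds of {W, Q, U}: E, Z.
The least among these is E.

E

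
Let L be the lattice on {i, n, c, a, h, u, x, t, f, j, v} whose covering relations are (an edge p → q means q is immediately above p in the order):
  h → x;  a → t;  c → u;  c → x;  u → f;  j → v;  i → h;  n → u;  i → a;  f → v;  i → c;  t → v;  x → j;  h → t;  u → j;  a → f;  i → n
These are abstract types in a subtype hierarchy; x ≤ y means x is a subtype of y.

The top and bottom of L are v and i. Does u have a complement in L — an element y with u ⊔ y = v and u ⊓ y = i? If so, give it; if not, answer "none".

Need y with u ∨ y = v and u ∧ y = i.
Checking each element gives: t.

t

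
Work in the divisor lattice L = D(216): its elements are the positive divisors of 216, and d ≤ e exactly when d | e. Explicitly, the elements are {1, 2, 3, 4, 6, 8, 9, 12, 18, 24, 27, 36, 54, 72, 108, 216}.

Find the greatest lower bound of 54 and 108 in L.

Common lower bounds of {54, 108}: 1, 18, 2, 27, 3, 54, 6, 9.
The greatest among these is 54.

54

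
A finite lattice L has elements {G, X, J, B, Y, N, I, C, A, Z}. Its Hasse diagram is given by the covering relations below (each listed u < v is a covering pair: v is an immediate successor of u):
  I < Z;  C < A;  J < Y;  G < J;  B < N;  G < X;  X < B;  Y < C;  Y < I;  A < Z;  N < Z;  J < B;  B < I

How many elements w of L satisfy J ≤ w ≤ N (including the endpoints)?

3

The interval [J, N] = {B, J, N}, which has 3 elements.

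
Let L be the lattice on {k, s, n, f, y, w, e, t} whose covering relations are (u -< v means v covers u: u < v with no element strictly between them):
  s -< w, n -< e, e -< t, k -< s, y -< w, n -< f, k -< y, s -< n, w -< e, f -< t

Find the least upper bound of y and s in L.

w

Common upper bounds of {y, s}: e, t, w.
The least among these is w.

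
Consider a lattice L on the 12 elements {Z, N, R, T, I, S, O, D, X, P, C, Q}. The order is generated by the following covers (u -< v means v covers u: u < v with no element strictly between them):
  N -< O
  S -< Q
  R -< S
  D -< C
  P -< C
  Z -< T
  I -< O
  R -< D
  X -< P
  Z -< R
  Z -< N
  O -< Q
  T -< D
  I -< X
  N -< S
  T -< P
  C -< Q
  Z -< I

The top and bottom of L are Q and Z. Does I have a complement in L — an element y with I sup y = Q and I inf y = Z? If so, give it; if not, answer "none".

S

Need y with I ∨ y = Q and I ∧ y = Z.
Checking each element gives: S.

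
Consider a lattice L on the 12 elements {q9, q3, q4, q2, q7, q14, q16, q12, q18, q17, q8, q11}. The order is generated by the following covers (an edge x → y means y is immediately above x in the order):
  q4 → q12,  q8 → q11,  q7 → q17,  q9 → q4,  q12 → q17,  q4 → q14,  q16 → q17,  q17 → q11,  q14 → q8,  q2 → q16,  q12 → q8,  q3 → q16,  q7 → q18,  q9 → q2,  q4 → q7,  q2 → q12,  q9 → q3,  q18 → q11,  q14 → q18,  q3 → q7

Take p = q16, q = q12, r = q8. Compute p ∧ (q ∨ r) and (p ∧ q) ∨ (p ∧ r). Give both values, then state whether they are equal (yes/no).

q ∨ r = q8, so p ∧ (q ∨ r) = q16 ∧ q8 = q2.
p ∧ q = q2 and p ∧ r = q2, so (p ∧ q) ∨ (p ∧ r) = q2 ∨ q2 = q2.
Equal: yes.

q2; q2; yes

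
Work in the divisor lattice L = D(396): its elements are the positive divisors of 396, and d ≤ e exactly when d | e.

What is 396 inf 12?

In the divisibility order, the meet is the greatest common divisor: gcd(396, 12) = 12.

12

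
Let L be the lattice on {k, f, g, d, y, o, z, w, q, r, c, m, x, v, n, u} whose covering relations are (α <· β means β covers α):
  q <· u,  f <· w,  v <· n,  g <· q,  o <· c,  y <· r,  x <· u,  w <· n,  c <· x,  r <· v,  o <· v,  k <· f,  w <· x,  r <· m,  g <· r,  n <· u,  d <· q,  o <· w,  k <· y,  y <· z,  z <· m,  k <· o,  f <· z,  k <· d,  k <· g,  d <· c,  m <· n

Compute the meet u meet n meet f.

f

Common lower bounds of {u, n, f}: f, k.
The greatest among these is f.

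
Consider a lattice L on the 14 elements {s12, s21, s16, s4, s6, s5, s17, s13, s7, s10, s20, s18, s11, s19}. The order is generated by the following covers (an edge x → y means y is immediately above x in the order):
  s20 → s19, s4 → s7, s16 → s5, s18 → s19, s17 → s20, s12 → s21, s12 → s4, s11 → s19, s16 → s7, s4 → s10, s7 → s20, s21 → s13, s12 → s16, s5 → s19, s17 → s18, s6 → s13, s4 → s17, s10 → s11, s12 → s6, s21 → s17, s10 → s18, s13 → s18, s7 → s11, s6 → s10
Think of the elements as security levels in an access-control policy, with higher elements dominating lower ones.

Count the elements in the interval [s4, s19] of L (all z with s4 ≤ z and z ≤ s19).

The interval [s4, s19] = {s10, s11, s17, s18, s19, s20, s4, s7}, which has 8 elements.

8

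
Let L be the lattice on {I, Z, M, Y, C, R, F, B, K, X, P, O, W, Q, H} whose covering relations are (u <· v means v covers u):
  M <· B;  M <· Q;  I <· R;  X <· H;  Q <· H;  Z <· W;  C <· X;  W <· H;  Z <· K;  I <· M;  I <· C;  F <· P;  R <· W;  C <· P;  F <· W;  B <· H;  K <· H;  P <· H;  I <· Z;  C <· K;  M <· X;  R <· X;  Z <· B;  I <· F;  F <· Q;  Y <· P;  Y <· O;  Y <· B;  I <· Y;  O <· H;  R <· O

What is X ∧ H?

Common lower bounds of {X, H}: C, I, M, R, X.
The greatest among these is X.

X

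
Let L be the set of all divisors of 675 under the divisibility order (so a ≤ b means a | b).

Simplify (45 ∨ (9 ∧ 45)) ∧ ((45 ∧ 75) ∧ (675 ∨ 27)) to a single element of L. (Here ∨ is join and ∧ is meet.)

9 ∧ 45 = 9
45 ∨ 9 = 45
45 ∧ 75 = 15
675 ∨ 27 = 675
15 ∧ 675 = 15
45 ∧ 15 = 15

15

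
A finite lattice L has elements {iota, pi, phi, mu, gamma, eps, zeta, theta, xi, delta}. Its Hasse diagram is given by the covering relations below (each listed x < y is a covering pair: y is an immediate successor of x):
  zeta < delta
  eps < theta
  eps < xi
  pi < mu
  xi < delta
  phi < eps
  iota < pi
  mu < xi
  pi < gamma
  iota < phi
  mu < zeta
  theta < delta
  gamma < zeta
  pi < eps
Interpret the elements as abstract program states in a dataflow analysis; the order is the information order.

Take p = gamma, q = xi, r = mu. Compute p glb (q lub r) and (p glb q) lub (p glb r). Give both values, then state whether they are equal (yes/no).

pi; pi; yes

q lub r = xi, so p glb (q lub r) = gamma glb xi = pi.
p glb q = pi and p glb r = pi, so (p glb q) lub (p glb r) = pi lub pi = pi.
Equal: yes.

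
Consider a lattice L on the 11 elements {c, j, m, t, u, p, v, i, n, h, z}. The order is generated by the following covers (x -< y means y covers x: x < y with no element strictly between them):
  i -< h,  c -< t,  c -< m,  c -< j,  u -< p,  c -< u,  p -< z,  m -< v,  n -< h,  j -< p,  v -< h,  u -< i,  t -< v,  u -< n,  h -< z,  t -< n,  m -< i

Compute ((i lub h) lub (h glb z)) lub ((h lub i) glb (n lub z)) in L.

h

i ∨ h = h
h ∧ z = h
h ∨ h = h
h ∨ i = h
n ∨ z = z
h ∧ z = h
h ∨ h = h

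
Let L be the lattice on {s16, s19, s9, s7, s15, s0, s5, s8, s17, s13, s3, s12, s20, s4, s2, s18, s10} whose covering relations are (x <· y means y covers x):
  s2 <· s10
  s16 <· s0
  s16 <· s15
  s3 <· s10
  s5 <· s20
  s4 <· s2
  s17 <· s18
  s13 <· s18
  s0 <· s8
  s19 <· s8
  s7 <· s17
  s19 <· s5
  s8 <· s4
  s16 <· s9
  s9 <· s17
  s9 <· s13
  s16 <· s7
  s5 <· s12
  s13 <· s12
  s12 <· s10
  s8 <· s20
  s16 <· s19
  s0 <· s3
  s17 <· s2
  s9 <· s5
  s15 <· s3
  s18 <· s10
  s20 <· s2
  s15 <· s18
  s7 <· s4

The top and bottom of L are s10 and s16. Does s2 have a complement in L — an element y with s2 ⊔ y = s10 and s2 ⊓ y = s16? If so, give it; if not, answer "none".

s15

Need y with s2 ∨ y = s10 and s2 ∧ y = s16.
Checking each element gives: s15.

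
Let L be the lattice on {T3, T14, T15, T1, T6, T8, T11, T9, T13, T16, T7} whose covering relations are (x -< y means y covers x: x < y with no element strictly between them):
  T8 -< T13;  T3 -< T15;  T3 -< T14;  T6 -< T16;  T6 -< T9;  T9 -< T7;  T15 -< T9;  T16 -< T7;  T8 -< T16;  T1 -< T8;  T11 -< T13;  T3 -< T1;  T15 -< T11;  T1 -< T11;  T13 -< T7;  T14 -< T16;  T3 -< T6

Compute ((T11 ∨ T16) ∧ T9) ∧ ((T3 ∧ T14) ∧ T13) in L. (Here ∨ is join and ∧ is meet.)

T3

T11 ∨ T16 = T7
T7 ∧ T9 = T9
T3 ∧ T14 = T3
T3 ∧ T13 = T3
T9 ∧ T3 = T3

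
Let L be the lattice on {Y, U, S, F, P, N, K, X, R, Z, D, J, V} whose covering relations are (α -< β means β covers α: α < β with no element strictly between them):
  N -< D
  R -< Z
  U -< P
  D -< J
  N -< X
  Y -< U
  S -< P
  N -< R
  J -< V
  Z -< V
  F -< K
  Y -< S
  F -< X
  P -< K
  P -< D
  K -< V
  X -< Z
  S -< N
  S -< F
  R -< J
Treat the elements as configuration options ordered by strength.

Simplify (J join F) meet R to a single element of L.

J ∨ F = V
V ∧ R = R

R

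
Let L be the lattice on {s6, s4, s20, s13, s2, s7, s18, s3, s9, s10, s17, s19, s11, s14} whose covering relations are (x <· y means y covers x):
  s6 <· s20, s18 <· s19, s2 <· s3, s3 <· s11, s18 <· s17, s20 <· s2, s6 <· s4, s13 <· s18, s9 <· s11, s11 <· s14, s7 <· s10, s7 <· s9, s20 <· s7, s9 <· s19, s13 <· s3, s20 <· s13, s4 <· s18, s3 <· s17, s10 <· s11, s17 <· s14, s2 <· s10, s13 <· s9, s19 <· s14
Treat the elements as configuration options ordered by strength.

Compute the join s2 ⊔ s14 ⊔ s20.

Common upper bounds of {s2, s14, s20}: s14.
The least among these is s14.

s14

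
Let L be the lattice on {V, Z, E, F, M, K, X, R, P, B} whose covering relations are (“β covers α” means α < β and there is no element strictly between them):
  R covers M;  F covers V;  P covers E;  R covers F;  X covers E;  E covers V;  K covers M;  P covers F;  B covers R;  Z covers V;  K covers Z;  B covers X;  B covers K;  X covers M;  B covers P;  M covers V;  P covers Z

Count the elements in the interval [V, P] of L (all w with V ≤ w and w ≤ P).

5

The interval [V, P] = {E, F, P, V, Z}, which has 5 elements.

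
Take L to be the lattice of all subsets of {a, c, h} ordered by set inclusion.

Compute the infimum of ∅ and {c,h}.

∅

Common lower bounds of {∅, {c,h}}: ∅.
The greatest among these is ∅.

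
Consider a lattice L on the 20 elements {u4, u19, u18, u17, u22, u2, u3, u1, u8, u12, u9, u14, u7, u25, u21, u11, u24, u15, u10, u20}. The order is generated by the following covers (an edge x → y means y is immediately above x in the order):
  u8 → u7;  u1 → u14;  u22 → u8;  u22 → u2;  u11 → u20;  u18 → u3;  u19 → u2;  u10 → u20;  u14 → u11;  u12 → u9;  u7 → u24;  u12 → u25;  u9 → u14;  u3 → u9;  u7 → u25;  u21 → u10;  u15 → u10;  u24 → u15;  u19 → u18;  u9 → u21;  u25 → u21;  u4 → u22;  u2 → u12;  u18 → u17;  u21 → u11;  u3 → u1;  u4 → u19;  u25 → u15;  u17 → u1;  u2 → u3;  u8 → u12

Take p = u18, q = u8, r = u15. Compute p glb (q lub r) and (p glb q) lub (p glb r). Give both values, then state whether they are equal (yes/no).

q lub r = u15, so p glb (q lub r) = u18 glb u15 = u19.
p glb q = u4 and p glb r = u19, so (p glb q) lub (p glb r) = u4 lub u19 = u19.
Equal: yes.

u19; u19; yes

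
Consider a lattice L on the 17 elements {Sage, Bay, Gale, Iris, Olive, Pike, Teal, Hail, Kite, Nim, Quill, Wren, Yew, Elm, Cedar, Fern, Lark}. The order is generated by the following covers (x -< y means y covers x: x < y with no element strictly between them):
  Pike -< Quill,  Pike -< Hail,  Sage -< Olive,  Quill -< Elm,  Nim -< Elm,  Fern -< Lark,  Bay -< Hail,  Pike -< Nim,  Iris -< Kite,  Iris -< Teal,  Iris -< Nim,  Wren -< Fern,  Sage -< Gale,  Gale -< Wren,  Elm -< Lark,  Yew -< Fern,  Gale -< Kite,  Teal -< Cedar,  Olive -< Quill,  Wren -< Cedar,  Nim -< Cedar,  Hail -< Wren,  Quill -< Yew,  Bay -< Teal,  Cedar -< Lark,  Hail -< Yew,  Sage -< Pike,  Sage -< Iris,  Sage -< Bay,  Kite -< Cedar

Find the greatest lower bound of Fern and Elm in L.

Quill

Common lower bounds of {Fern, Elm}: Olive, Pike, Quill, Sage.
The greatest among these is Quill.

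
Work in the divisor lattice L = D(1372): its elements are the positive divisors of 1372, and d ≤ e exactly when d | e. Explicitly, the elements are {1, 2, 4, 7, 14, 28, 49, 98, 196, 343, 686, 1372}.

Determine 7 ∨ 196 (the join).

196

In the divisibility order, the join is the least common multiple: lcm(7, 196) = 196.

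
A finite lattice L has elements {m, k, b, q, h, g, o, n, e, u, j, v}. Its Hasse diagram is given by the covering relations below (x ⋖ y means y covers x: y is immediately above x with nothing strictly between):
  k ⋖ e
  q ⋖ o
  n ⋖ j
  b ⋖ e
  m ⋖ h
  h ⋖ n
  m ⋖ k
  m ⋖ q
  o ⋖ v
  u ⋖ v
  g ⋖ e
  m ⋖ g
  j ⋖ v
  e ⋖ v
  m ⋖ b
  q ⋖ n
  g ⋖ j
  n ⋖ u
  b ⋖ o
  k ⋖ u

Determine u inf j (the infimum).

n

Common lower bounds of {u, j}: h, m, n, q.
The greatest among these is n.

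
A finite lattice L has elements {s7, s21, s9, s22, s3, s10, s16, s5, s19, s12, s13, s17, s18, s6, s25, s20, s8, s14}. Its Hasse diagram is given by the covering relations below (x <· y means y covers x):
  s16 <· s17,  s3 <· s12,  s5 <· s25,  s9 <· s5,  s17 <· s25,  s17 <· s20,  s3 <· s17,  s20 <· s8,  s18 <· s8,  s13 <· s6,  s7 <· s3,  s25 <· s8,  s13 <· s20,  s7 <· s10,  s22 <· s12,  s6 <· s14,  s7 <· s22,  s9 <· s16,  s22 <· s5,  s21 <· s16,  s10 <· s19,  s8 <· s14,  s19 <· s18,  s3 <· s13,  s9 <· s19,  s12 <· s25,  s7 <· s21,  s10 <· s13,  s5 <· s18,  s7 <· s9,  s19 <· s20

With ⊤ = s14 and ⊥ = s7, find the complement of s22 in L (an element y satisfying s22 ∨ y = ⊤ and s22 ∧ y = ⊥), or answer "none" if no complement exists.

s6

Need y with s22 ∨ y = s14 and s22 ∧ y = s7.
Checking each element gives: s6.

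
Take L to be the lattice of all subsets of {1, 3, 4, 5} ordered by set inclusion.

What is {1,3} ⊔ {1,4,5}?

{1,3,4,5}

Under ⊆, join is union: {1,3} ∪ {1,4,5} = {1,3,4,5}.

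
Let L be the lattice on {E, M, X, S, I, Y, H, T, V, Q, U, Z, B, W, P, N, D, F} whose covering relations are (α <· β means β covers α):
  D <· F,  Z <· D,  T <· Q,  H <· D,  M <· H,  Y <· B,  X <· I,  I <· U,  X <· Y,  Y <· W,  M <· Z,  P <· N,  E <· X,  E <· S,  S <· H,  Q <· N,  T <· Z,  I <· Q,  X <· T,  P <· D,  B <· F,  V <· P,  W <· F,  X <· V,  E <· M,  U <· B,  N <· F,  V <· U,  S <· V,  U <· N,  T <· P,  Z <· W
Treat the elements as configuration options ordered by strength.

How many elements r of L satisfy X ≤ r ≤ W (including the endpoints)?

5

The interval [X, W] = {T, W, X, Y, Z}, which has 5 elements.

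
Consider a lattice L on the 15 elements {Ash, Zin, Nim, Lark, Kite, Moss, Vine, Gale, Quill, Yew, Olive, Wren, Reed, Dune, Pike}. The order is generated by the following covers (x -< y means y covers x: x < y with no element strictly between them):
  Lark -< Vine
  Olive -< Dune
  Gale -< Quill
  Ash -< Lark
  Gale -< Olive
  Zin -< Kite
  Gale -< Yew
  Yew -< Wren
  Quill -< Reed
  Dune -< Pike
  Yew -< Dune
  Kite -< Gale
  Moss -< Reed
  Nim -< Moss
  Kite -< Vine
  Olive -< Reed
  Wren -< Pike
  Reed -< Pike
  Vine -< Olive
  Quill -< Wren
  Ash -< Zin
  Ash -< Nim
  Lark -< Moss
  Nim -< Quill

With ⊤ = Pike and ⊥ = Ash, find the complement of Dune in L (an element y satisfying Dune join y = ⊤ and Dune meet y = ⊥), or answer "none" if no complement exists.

Need y with Dune ∨ y = Pike and Dune ∧ y = Ash.
Checking each element gives: Nim.

Nim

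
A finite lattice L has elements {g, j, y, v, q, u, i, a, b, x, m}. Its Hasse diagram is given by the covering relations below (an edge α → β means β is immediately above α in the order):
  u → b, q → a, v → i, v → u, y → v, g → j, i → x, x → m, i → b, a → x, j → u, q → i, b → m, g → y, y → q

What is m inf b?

Common lower bounds of {m, b}: b, g, i, j, q, u, v, y.
The greatest among these is b.

b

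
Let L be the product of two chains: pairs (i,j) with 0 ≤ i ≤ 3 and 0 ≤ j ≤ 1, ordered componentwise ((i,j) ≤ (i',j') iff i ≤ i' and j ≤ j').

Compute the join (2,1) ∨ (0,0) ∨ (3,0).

(3,1)

Common upper bounds of {(2,1), (0,0), (3,0)}: (3,1).
The least among these is (3,1).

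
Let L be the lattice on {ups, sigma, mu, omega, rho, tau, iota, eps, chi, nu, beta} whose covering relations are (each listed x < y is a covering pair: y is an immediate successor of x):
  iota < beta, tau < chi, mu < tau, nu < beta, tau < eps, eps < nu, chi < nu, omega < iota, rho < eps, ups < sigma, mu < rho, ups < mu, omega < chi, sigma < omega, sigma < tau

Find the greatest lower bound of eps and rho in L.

rho

Common lower bounds of {eps, rho}: mu, rho, ups.
The greatest among these is rho.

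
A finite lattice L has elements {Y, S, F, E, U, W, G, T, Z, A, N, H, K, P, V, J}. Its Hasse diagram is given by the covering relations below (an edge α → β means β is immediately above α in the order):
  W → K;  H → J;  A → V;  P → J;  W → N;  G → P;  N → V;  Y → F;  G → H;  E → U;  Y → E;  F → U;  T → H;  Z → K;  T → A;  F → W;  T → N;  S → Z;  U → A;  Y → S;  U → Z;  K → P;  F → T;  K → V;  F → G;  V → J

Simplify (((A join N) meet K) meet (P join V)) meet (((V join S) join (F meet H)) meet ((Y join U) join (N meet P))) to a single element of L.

A ∨ N = V
V ∧ K = K
P ∨ V = J
K ∧ J = K
V ∨ S = V
F ∧ H = F
V ∨ F = V
Y ∨ U = U
N ∧ P = W
U ∨ W = K
V ∧ K = K
K ∧ K = K

K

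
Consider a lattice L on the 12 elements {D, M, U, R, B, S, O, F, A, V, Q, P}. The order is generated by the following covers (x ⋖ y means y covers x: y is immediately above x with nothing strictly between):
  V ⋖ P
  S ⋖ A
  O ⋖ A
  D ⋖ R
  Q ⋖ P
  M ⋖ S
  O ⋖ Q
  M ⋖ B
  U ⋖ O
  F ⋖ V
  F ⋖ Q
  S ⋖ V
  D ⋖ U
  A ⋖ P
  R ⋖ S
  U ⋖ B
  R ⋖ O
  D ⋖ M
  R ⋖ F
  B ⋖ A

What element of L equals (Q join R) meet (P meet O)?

Q ∨ R = Q
P ∧ O = O
Q ∧ O = O

O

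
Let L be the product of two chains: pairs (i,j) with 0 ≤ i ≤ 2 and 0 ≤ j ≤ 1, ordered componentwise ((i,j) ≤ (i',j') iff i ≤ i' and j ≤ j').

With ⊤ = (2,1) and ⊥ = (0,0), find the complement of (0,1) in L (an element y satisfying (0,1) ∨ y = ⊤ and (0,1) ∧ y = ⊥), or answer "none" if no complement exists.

Need y with (0,1) ∨ y = (2,1) and (0,1) ∧ y = (0,0).
Checking each element gives: (2,0).

(2,0)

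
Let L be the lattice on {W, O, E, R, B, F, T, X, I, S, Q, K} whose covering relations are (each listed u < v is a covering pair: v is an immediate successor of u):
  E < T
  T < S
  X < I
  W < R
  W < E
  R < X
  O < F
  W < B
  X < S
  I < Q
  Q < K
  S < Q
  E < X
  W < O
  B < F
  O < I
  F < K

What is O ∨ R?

Common upper bounds of {O, R}: I, K, Q.
The least among these is I.

I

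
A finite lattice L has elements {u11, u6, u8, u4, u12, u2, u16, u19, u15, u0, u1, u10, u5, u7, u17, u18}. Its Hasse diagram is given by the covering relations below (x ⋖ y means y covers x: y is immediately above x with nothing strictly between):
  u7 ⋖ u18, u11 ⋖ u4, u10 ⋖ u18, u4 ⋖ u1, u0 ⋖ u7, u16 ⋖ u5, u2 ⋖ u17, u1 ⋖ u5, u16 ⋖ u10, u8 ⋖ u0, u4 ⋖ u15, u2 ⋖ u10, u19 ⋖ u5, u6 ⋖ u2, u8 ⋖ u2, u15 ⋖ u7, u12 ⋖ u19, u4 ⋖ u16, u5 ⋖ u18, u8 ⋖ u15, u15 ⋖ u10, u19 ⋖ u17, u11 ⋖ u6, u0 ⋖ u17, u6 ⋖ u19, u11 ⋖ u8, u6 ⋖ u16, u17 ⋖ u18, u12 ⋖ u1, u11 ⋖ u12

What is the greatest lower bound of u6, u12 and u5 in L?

u11

Common lower bounds of {u6, u12, u5}: u11.
The greatest among these is u11.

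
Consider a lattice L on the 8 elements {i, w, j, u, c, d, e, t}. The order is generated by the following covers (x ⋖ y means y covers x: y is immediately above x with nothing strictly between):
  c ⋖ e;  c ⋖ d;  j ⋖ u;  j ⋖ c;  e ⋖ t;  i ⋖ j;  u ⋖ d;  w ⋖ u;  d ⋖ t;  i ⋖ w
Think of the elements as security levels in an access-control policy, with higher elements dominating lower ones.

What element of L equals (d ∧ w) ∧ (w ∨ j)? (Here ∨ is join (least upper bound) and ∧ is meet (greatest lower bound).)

d ∧ w = w
w ∨ j = u
w ∧ u = w

w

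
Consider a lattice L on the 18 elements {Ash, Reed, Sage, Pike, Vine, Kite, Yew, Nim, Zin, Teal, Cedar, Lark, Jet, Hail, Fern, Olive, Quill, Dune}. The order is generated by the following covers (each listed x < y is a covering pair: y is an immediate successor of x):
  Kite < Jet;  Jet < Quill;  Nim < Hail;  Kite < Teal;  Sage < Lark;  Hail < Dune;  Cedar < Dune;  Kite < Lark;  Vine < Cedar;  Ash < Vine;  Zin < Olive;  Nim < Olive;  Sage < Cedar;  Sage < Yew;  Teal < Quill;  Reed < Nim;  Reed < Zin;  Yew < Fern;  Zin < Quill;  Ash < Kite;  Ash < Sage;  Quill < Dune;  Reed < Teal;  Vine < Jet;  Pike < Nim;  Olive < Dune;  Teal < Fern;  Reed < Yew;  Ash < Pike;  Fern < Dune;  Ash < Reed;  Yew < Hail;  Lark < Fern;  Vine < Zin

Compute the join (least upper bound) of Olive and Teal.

Dune

Common upper bounds of {Olive, Teal}: Dune.
The least among these is Dune.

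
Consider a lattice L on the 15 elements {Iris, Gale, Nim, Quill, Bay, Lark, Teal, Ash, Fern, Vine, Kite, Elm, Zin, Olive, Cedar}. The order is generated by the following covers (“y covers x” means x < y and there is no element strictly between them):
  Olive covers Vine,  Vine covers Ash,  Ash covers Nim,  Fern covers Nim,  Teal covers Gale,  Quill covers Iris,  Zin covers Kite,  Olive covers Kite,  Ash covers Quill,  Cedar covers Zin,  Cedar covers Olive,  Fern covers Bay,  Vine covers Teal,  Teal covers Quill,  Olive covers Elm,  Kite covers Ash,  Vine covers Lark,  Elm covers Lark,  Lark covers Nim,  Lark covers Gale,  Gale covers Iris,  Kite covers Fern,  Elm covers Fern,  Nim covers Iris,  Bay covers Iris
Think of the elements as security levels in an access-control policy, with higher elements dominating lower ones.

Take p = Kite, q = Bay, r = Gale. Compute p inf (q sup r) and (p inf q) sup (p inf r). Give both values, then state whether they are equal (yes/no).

Fern; Bay; no

q sup r = Elm, so p inf (q sup r) = Kite inf Elm = Fern.
p inf q = Bay and p inf r = Iris, so (p inf q) sup (p inf r) = Bay sup Iris = Bay.
Equal: no.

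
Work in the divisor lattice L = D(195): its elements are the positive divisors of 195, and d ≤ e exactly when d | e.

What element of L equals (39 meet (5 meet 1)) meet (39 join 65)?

1

5 ∧ 1 = 1
39 ∧ 1 = 1
39 ∨ 65 = 195
1 ∧ 195 = 1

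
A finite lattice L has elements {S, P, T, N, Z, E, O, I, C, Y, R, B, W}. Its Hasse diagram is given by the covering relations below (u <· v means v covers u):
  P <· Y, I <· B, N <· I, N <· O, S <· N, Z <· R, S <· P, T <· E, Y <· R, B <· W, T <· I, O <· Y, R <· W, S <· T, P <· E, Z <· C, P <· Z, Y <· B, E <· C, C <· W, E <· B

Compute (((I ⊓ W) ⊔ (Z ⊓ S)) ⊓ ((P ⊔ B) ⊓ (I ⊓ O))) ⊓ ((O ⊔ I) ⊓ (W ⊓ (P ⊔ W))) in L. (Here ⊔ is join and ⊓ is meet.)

N

I ∧ W = I
Z ∧ S = S
I ∨ S = I
P ∨ B = B
I ∧ O = N
B ∧ N = N
I ∧ N = N
O ∨ I = B
P ∨ W = W
W ∧ W = W
B ∧ W = B
N ∧ B = N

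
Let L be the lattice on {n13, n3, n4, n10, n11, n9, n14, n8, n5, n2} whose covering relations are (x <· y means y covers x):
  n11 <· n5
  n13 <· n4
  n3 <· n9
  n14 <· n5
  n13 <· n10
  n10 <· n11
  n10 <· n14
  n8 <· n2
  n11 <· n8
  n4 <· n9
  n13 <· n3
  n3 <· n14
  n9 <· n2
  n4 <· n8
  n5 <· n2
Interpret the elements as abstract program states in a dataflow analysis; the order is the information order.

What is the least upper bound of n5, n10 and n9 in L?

n2

Common upper bounds of {n5, n10, n9}: n2.
The least among these is n2.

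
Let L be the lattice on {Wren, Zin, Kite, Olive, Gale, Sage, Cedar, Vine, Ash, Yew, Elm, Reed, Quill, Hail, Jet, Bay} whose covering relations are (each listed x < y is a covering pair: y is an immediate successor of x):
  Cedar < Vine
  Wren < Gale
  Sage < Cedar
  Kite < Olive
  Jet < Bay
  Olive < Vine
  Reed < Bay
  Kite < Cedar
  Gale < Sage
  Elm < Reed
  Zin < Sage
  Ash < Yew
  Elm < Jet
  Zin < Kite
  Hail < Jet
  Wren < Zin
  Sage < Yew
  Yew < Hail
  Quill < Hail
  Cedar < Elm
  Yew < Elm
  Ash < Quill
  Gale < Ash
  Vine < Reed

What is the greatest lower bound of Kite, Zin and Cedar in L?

Zin

Common lower bounds of {Kite, Zin, Cedar}: Wren, Zin.
The greatest among these is Zin.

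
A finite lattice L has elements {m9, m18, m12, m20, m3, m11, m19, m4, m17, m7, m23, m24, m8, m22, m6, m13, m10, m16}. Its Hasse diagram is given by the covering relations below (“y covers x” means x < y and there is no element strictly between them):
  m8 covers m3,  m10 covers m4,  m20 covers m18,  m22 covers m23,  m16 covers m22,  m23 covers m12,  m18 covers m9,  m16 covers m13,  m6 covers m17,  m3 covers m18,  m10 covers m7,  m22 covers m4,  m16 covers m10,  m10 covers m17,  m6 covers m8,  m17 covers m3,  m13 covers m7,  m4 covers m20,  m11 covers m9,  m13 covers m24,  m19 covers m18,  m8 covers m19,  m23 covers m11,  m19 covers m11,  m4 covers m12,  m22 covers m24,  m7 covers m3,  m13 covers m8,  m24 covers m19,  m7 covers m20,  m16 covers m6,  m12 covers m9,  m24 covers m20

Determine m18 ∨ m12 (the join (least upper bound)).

Common upper bounds of {m18, m12}: m10, m16, m22, m4.
The least among these is m4.

m4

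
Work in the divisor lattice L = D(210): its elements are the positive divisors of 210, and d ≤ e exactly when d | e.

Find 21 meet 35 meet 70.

In the divisibility order, the meet is the greatest common divisor: gcd(21, 35, 70) = 7.

7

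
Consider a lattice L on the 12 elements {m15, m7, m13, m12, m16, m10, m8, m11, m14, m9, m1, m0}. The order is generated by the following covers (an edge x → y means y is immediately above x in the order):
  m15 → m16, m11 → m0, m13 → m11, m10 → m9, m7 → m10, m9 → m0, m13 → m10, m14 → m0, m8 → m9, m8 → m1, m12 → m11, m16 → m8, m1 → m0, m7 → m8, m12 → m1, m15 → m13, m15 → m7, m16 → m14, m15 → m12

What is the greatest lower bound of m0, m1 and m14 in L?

Common lower bounds of {m0, m1, m14}: m15, m16.
The greatest among these is m16.

m16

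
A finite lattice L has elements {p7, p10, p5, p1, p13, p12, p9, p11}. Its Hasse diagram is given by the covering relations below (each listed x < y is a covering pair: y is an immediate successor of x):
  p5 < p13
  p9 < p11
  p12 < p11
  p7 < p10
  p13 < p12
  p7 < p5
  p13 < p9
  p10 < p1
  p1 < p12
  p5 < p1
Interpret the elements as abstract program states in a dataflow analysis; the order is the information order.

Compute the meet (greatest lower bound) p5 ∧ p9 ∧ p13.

Common lower bounds of {p5, p9, p13}: p5, p7.
The greatest among these is p5.

p5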